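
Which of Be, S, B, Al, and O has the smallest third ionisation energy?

Al

The third ionization energy removes an electron from the +2 ion. For each element: Be²⁺ is the bare [He] core; S²⁺ still has 4 valence electrons; B²⁺ still has 1 valence electron; Al²⁺ still has 1 valence electron; O²⁺ still has 4 valence electrons.
Pulling an electron out of a noble-gas core costs far more than removing a remaining valence electron, so Be sits at the high end of IE_3.
Valence configurations: S²⁺ [Ne]3s²3p², B²⁺ [He]2s¹, Al²⁺ [Ne]3s¹, O²⁺ [He]2s²2p².
Tabulated IE_3 (kJ/mol): Be 14849, S 3357, B 3660, Al 2745, O 5300.
Putting it together, IE_3: Al < S < B < O < Be.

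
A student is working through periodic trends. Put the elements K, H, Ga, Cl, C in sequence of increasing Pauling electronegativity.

H is in period 1, group 1; C is in period 2, group 14; Cl is in period 3, group 17; K is in period 4, group 1; Ga is in period 4, group 13.
Smaller atoms with higher effective nuclear charge are more electronegative.
Neither a single period nor a single group — weigh both effects.
Ga > K: Ga lies to the right of K in period 4, so the across-period effect alone puts Ga higher.
H > Ga: period and group pull opposite ways; the down-group shift dominates (2.20 vs 1.81).
C > H: the two effects oppose for this pair; the across-period effect wins (2.55 vs 2.20).
Cl > C: period and group pull opposite ways; the across-period shift dominates (3.16 vs 2.55).
Approximate values (Pauling): H 2.20, C 2.55, Cl 3.16, K 0.82, Ga 1.81.
So from lowest to highest: K < Ga < H < C < Cl.

K, Ga, H, C, Cl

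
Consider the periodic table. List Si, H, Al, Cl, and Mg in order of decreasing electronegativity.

Cl > H > Si > Al > Mg

H is in period 1, group 1; Mg is in period 3, group 2; Al is in period 3, group 13; Si is in period 3, group 14; Cl is in period 3, group 17.
Electronegativity increases across a period and decreases down a group, tracking effective nuclear charge and atomic size.
Here both period and group differ, so the two effects have to be weighed against each other.
Al > Mg: both are in period 3; the period trend gives Al the larger value.
Si > Al: both are in period 3; the period trend gives Si the larger value.
H > Si: period and group pull opposite ways; the down-group shift dominates (2.20 vs 1.90).
Cl > H: the two effects oppose for this pair; the across-period effect wins (3.16 vs 2.20).
Tabulated electronegativity (Pauling): H 2.20, Mg 1.31, Al 1.61, Si 1.90, Cl 3.16.
So from highest to lowest: Cl > H > Si > Al > Mg.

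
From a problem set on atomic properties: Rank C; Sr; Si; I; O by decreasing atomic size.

Sr, I, Si, C, O

Moving right in a period, electrons are added to the same shell under a stronger nuclear pull, so atoms get smaller; moving down, a new shell is opened and atoms get larger.
Here both period and group differ, so the two effects have to be weighed against each other.
C > O: both are in period 2; the period trend gives C the larger value.
Si > C: they share group 14; the group trend gives Si the larger value.
I > Si: the two effects oppose for this pair; the down-group effect wins (133 vs 116 pm).
Sr > I: both are in period 5; the period trend gives Sr the larger value.
For reference (pm): C 75, O 63, Si 116, Sr 185, I 133.
So from largest to smallest: Sr > I > Si > C > O.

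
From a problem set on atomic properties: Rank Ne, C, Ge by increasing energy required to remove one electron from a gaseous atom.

C is in period 2, group 14; Ne is in period 2, group 18; Ge is in period 4, group 14.
First ionization energy rises across a period (greater Z_eff holds electrons more tightly) and falls down a group (valence electrons are farther from the nucleus).
Neither a single period nor a single group — weigh both effects.
C > Ge: C sits above Ge in group 14, so the down-group effect alone puts C higher.
Ne > C: Ne lies to the right of C in period 2, so the across-period effect alone puts Ne higher.
Tabulated first ionization energy (kJ/mol): C 1086, Ne 2081, Ge 762.
So from lowest to highest: Ge < C < Ne.

Ge < C < Ne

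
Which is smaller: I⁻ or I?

Forming I⁻ adds 1 electron to I. More electron–electron repulsion in the same shell, with unchanged nuclear charge, lets the cloud expand.
An anion is larger than its parent atom: I⁻ > I.

I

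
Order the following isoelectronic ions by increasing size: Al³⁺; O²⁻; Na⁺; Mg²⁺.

Al³⁺ < Mg²⁺ < Na⁺ < O²⁻

All of these have 10 electrons, so size is governed by nuclear charge alone: the more protons, the stronger the pull on the same electron cloud, and the smaller the ion.
Nuclear charges: Al³⁺ (Z=13), Mg²⁺ (Z=12), Na⁺ (Z=11), O²⁻ (Z=8).
Smallest to largest: Al³⁺ < Mg²⁺ < Na⁺ < O²⁻.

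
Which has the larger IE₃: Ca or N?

Ca

After 2 electrons have been removed, what remains? Ca²⁺ is the bare [Ar] core; N²⁺ still has 3 valence electrons.
Core electrons are held far more tightly than valence electrons, so Ca tops the IE_3 order.
Tabulated IE_3 (kJ/mol): Ca 4912, N 4578.
So the third ionization energies run N < Ca.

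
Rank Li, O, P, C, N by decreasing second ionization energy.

Li, O, N, C, P

Consider each +1 ion: Li⁺ is the bare [He] core; O⁺ still has 5 valence electrons; P⁺ still has 4 valence electrons; C⁺ still has 3 valence electrons; N⁺ still has 4 valence electrons.
Breaking into a closed-shell core is much more expensive than removing a leftover valence electron — Li has the largest IE_2 here.
Valence configurations: O⁺ [He]2s²2p³, P⁺ [Ne]3s²3p², C⁺ [He]2s²2p¹, N⁺ [He]2s²2p².
The numbers (kJ/mol): Li 7298, O 3388, P 1907, C 2353, N 2856.
Overall IE_2 order: P < C < N < O < Li.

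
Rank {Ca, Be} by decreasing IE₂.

Be, Ca

IE_2 is the cost of taking one more electron from the +1 cation: Ca⁺ still has 1 valence electron; Be⁺ still has 1 valence electron.
All are still removing valence electrons, so compare the +1 ions as you would atoms: IE_2 generally rises across a period (higher Z_eff) and falls down a group (larger shell), subject to the usual subshell exceptions.
Valence configurations: Ca⁺ [Ar]4s¹, Be⁺ [He]2s¹.
Tabulated IE_2 (kJ/mol): Ca 1145, Be 1757.
So the second ionization energies run Ca < Be.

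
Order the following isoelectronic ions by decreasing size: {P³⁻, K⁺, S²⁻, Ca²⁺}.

All of these have 18 electrons, so size is governed by nuclear charge alone: the more protons, the stronger the pull on the same electron cloud, and the smaller the ion.
Nuclear charges: Ca²⁺ (Z=20), K⁺ (Z=19), S²⁻ (Z=16), P³⁻ (Z=15).
Largest to smallest: P³⁻ > S²⁻ > K⁺ > Ca²⁺.

P³⁻ > S²⁻ > K⁺ > Ca²⁺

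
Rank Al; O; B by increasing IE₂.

Al < B < O

IE_2 is the cost of taking one more electron from the +1 cation: Al⁺ still has 2 valence electrons; O⁺ still has 5 valence electrons; B⁺ still has 2 valence electrons.
All are still removing valence electrons, so compare the +1 ions as you would atoms: IE_2 generally rises across a period (higher Z_eff) and falls down a group (larger shell), subject to the usual subshell exceptions.
Valence configurations: Al⁺ [Ne]3s², O⁺ [He]2s²2p³, B⁺ [He]2s².
Approximate IE_2 values (kJ/mol): Al 1817, O 3388, B 2427.
Putting it together, IE_2: Al < B < O.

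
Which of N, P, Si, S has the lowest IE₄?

IE_4 is the cost of taking one more electron from the +3 cation: N³⁺ still has 2 valence electrons; P³⁺ still has 2 valence electrons; Si³⁺ still has 1 valence electron; S³⁺ still has 3 valence electrons.
All are still removing valence electrons, so compare the +3 ions as you would atoms: IE_4 generally rises across a period (higher Z_eff) and falls down a group (larger shell), subject to the usual subshell exceptions.
Valence configurations: N³⁺ [He]2s², P³⁺ [Ne]3s², Si³⁺ [Ne]3s¹, S³⁺ [Ne]3s²3p¹.
S³⁺ loses a lone 3p electron whereas P³⁺ must break into a filled 3s² pair, so IE_4(P) > IE_4(S) even though S has the higher nuclear charge.
Tabulated IE_4 (kJ/mol): N 7475, P 4964, Si 4356, S 4556.
Putting it together, IE_4: Si < S < P < N.

Si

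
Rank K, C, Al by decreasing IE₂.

K, C, Al

Consider each +1 ion: K⁺ is the bare [Ar] core; C⁺ still has 3 valence electrons; Al⁺ still has 2 valence electrons.
Core electrons are held far more tightly than valence electrons, so K tops the IE_2 order.
Valence configurations: C⁺ [He]2s²2p¹, Al⁺ [Ne]3s².
Approximate IE_2 values (kJ/mol): K 3052, C 2353, Al 1817.
Putting it together, IE_2: Al < C < K.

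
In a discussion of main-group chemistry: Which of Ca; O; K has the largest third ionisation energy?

O

IE_3 is the cost of taking one more electron from the +2 cation: Ca²⁺ is the bare [Ar] core; O²⁺ still has 4 valence electrons; K²⁺ is already 1 electron into the core.
Usually core removal costs more than valence removal, but here the competition is close: a tightly held n=2 valence electron can cost more to remove than an n=3 core electron, so the actual values have to decide it.
Approximate IE_3 values (kJ/mol): Ca 4912, O 5300, K 4420.
Putting it together, IE_3: K < Ca < O.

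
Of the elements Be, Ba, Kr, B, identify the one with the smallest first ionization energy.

Be is in period 2, group 2; B is in period 2, group 13; Kr is in period 4, group 18; Ba is in period 6, group 2.
Across a period the outer electron is held more tightly (higher IE₁); down a group it sits in a higher shell, more shielded, and comes off more easily.
These span different periods and groups, so the two trends combine.
B > Ba: relative to Ba, both the across-period and down-group shifts push B's first ionization energy up.
Be > B: this pair runs against the simple trend — see the exception note.
Kr > Be: period and group pull opposite ways; the across-period shift dominates (1351 vs 900 kJ/mol).
Note the exception: Be has a higher first ionization energy than B, contrary to the simple trend — removing B's lone 2p electron is easier than breaking Be's filled 2s².
Approximate values (kJ/mol): Be 900, B 801, Kr 1351, Ba 503.
The smallest first ionization energy among these belongs to Ba.

Ba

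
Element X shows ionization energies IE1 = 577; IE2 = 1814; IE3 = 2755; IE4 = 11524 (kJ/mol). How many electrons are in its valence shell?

3

Look for the largest jump between consecutive ionization energies: IE4/IE3 ≈ 4.2, far larger than any earlier ratio.
That jump marks the point where a core electron is being removed. So the atom has 3 valence electrons.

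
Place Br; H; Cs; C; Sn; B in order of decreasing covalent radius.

Atomic radius shrinks across a period as nuclear charge pulls the same shell inward, and grows down a group as new shells are added.
Here both period and group differ, so the two effects have to be weighed against each other.
C > H: period and group pull opposite ways; the down-group shift dominates (75 vs 32 pm).
B > C: B lies to the left of C in period 2, so the across-period effect alone puts B larger.
Br > B: period and group pull opposite ways; the down-group shift dominates (114 vs 85 pm).
Sn > Br: relative to Br, both the across-period and down-group shifts push Sn's atomic radius up.
Cs > Sn: both effects reinforce here, so Cs is clearly the larger of the two.
For reference (pm): H 32, B 85, C 75, Br 114, Sn 140, Cs 232.
So from largest to smallest: Cs > Sn > Br > B > C > H.

Cs > Sn > Br > B > C > H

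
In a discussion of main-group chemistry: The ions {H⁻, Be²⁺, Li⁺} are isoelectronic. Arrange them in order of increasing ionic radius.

Be²⁺ < Li⁺ < H⁻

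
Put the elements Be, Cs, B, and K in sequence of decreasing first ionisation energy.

Be > B > K > Cs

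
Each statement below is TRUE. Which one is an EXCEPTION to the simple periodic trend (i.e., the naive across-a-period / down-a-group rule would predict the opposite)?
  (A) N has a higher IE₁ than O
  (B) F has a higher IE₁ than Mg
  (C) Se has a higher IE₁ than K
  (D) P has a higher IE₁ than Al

The general trend: IE₁ increases across a period and decreases down a group.
(A) N (period 2, group 15) vs O (period 2, group 16): the stated order contradicts the simple trend.
(B) F (period 2, group 17) vs Mg (period 3, group 2): the stated order agrees with the simple trend.
(C) Se (period 4, group 16) vs K (period 4, group 1): the stated order agrees with the simple trend.
(D) P (period 3, group 15) vs Al (period 3, group 13): the stated order agrees with the simple trend.
The exception is (A): pairing an electron in O's 2p⁴ costs repulsion energy, so O ionizes more easily than half-filled N (2p³).

(A)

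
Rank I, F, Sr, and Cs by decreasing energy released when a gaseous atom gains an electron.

F > I > Cs > Sr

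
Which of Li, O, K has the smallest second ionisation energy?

After 1 electron has been removed, what remains? Li⁺ is the bare [He] core; O⁺ still has 5 valence electrons; K⁺ is the bare [Ar] core.
Usually core removal costs more than valence removal, but here the competition is close: a tightly held n=2 valence electron can cost more to remove than an n=3 core electron, so the actual values have to decide it.
Tabulated IE_2 (kJ/mol): Li 7298, O 3388, K 3052.
Putting it together, IE_2: K < O < Li.

K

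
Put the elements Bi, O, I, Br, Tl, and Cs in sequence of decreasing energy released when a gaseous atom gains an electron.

O is in period 2, group 16; Br is in period 4, group 17; I is in period 5, group 17; Cs is in period 6, group 1; Tl is in period 6, group 13; Bi is in period 6, group 15.
EA tends to increase across a period and decrease down a group, though the pattern is less regular than for IE or radius.
These span different periods and groups, so the two trends combine.
Cs > Tl: this pair runs against the simple trend — see the exception note.
Bi > Cs: Bi lies to the right of Cs in period 6, so the across-period effect alone puts Bi higher.
O > Bi: relative to Bi, both the across-period and down-group shifts push O's electron affinity up.
I > O: period and group pull opposite ways; the across-period shift dominates (295 vs 141 kJ/mol).
Br > I: they share group 17; the group trend gives Br the larger value.
Note the exception: Cs has a higher electron affinity than Tl, contrary to the simple trend — Tl's ns²np¹ configuration gives only a small electron affinity — the sparsely filled np subshell binds an added electron weakly.
Approximate values (kJ/mol): O 141, Br 325, I 295, Cs 46, Tl 19, Bi 91.
So from highest to lowest: Br > I > O > Bi > Cs > Tl.

Br > I > O > Bi > Cs > Tl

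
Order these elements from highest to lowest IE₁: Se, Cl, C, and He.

He is in period 1, group 18; C is in period 2, group 14; Cl is in period 3, group 17; Se is in period 4, group 16.
Removing the outermost electron gets harder across a period and easier down a group.
Here both period and group differ, so the two effects have to be weighed against each other.
C > Se: period and group pull opposite ways; the down-group shift dominates (1086 vs 941 kJ/mol).
Cl > C: the two effects oppose for this pair; the across-period effect wins (1251 vs 1086 kJ/mol).
He > Cl: both effects reinforce here, so He is clearly the higher of the two.
For reference (kJ/mol): He 2372, C 1086, Cl 1251, Se 941.
So from highest to lowest: He > Cl > C > Se.

He > Cl > C > Se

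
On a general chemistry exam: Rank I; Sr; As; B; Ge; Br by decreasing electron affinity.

Br > I > Ge > As > B > Sr

EA tends to increase across a period and decrease down a group, though the pattern is less regular than for IE or radius.
Here both period and group differ, so the two effects have to be weighed against each other.
B > Sr: both effects reinforce here, so B is clearly the higher of the two.
As > B: period and group pull opposite ways; the across-period shift dominates (78 vs 27 kJ/mol).
Ge > As: this pair runs against the simple trend — see the exception note.
I > Ge: period and group pull opposite ways; the across-period shift dominates (295 vs 119 kJ/mol).
Br > I: Br sits above I in group 17, so the down-group effect alone puts Br higher.
Note the exception: Ge has a higher electron affinity than As, contrary to the simple trend — adding an electron to As's half-filled 4p³ is unfavourable, so Ge (4p²) has the more exothermic EA.
For reference (kJ/mol): B 27, Ge 119, As 78, Br 325, Sr 5, I 295.
So from highest to lowest: Br > I > Ge > As > B > Sr.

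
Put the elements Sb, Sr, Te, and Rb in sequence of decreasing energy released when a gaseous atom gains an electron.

Rb is in period 5, group 1; Sr is in period 5, group 2; Sb is in period 5, group 15; Te is in period 5, group 16.
Atoms with high Z_eff and room in the valence shell (especially the halogens) have the most exothermic electron affinities.
All lie in period 5; the across-period trend (electron affinity increases left to right) applies, with the exception below.
Note the exception: Rb has a higher electron affinity than Sr, contrary to the simple trend — adding an electron to Sr (ns²) has to open a new, higher-energy np subshell, which is unfavourable.
Approximate values (kJ/mol): Rb 47, Sr 5, Sb 103, Te 190.
So from highest to lowest: Te > Sb > Rb > Sr.

Te, Sb, Rb, Sr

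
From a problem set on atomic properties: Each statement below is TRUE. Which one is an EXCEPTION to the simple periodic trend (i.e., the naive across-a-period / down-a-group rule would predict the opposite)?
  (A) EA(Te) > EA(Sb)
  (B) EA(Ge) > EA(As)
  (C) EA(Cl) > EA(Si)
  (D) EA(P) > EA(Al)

The general trend: electron affinity increases across a period and decreases down a group.
(A) Te (period 5, group 16) vs Sb (period 5, group 15): the stated order agrees with the simple trend.
(B) Ge (period 4, group 14) vs As (period 4, group 15): the stated order contradicts the simple trend.
(C) Cl (period 3, group 17) vs Si (period 3, group 14): the stated order agrees with the simple trend.
(D) P (period 3, group 15) vs Al (period 3, group 13): the stated order agrees with the simple trend.
The exception is (B): adding an electron to As's half-filled 4p³ is unfavourable, so Ge (4p²) has the more exothermic EA.

(B)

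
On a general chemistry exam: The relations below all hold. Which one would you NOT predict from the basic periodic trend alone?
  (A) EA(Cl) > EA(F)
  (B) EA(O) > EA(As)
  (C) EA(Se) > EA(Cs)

The general trend: electron affinity increases across a period and decreases down a group.
(A) Cl (period 3, group 17) vs F (period 2, group 17): the stated order contradicts the simple trend.
(B) O (period 2, group 16) vs As (period 4, group 15): the stated order agrees with the simple trend.
(C) Se (period 4, group 16) vs Cs (period 6, group 1): the stated order agrees with the simple trend.
The exception is (A): F's small 2p subshell makes the incoming electron feel strong e⁻–e⁻ repulsion, so Cl actually releases more energy on gaining an electron.

(A)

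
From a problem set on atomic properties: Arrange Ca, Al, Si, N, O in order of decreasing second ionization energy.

The second ionization energy removes an electron from the +1 ion. For each element: Ca⁺ still has 1 valence electron; Al⁺ still has 2 valence electrons; Si⁺ still has 3 valence electrons; N⁺ still has 4 valence electrons; O⁺ still has 5 valence electrons.
All are still removing valence electrons, so compare the +1 ions as you would atoms: IE_2 generally rises across a period (higher Z_eff) and falls down a group (larger shell), subject to the usual subshell exceptions.
Valence configurations: Ca⁺ [Ar]4s¹, Al⁺ [Ne]3s², Si⁺ [Ne]3s²3p¹, N⁺ [He]2s²2p², O⁺ [He]2s²2p³.
Si⁺ loses a lone 3p electron whereas Al⁺ must break into a filled 3s² pair, so IE_2(Al) > IE_2(Si) even though Si has the higher nuclear charge.
The numbers (kJ/mol): Ca 1145, Al 1817, Si 1577, N 2856, O 3388.
Putting it together, IE_2: Ca < Si < Al < N < O.

O > N > Al > Si > Ca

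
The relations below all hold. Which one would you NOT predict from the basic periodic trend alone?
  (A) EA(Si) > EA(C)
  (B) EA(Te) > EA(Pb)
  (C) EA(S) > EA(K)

The general trend: electron affinity increases across a period and decreases down a group.
(A) Si (period 3, group 14) vs C (period 2, group 14): the stated order contradicts the simple trend.
(B) Te (period 5, group 16) vs Pb (period 6, group 14): the stated order agrees with the simple trend.
(C) S (period 3, group 16) vs K (period 4, group 1): the stated order agrees with the simple trend.
The exception is (A): Si's larger, more diffuse 3p orbitals accept an added electron slightly more readily than C's compact 2p.

(A)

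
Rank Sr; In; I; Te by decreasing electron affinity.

I > Te > In > Sr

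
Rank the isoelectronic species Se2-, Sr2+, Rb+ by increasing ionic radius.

Sr2+ < Rb+ < Se2-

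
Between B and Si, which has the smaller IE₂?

Si

Consider each +1 ion: B⁺ still has 2 valence electrons; Si⁺ still has 3 valence electrons.
All are still removing valence electrons, so compare the +1 ions as you would atoms: IE_2 generally rises across a period (higher Z_eff) and falls down a group (larger shell), subject to the usual subshell exceptions.
Valence configurations: B⁺ [He]2s², Si⁺ [Ne]3s²3p¹.
Tabulated IE_2 (kJ/mol): B 2427, Si 1577.
So the second ionization energies run Si < B.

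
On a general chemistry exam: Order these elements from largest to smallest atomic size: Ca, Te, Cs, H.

H is in period 1, group 1; Ca is in period 4, group 2; Te is in period 5, group 16; Cs is in period 6, group 1.
Atomic radius shrinks across a period as nuclear charge pulls the same shell inward, and grows down a group as new shells are added.
Neither a single period nor a single group — weigh both effects.
Te > H: the two effects oppose for this pair; the down-group effect wins (136 vs 32 pm).
Ca > Te: period and group pull opposite ways; the across-period shift dominates (171 vs 136 pm).
Cs > Ca: both effects reinforce here, so Cs is clearly the larger of the two.
Approximate values (pm): H 32, Ca 171, Te 136, Cs 232.
So from largest to smallest: Cs > Ca > Te > H.

Cs > Ca > Te > H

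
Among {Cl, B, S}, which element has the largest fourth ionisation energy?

After 3 electrons have been removed, what remains? Cl³⁺ still has 4 valence electrons; B³⁺ is the bare [He] core; S³⁺ still has 3 valence electrons.
Core electrons are held far more tightly than valence electrons, so B tops the IE_4 order.
Valence configurations: Cl³⁺ [Ne]3s²3p², S³⁺ [Ne]3s²3p¹.
Tabulated IE_4 (kJ/mol): Cl 5159, B 25026, S 4556.
Overall IE_4 order: S < Cl < B.

B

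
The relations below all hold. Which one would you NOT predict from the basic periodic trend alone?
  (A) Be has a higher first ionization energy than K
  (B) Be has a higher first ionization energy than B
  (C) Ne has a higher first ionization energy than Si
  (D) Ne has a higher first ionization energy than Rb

(B)

The general trend: first ionization energy increases across a period and decreases down a group.
(A) Be (period 2, group 2) vs K (period 4, group 1): the stated order agrees with the simple trend.
(B) Be (period 2, group 2) vs B (period 2, group 13): the stated order contradicts the simple trend.
(C) Ne (period 2, group 18) vs Si (period 3, group 14): the stated order agrees with the simple trend.
(D) Ne (period 2, group 18) vs Rb (period 5, group 1): the stated order agrees with the simple trend.
The exception is (B): removing B's lone 2p electron is easier than breaking Be's filled 2s².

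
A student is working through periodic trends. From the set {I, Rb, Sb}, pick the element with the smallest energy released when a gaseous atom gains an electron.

Rb is in period 5, group 1; Sb is in period 5, group 15; I is in period 5, group 17.
Adding an electron releases more energy for atoms nearer the top right (short of the noble gases).
All lie in period 5, so electron affinity increases left to right.
The smallest energy released when a gaseous atom gains an electron among these belongs to Rb.

Rb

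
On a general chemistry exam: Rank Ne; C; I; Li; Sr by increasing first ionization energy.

First ionization energy rises across a period (greater Z_eff holds electrons more tightly) and falls down a group (valence electrons are farther from the nucleus).
Neither a single period nor a single group — weigh both effects.
Sr > Li: period and group pull opposite ways; the across-period shift dominates (550 vs 520 kJ/mol).
I > Sr: both are in period 5; the period trend gives I the larger value.
C > I: the two effects oppose for this pair; the down-group effect wins (1086 vs 1008 kJ/mol).
Ne > C: both are in period 2; the period trend gives Ne the larger value.
For reference (kJ/mol): Li 520, C 1086, Ne 2081, Sr 550, I 1008.
So from lowest to highest: Li < Sr < I < C < Ne.

Li < Sr < I < C < Ne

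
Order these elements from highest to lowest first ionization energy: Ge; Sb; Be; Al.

IE₁ increases left→right with effective nuclear charge and decreases top→bottom as the valence shell moves farther out.
These sit on a diagonal, where the across-period and down-group effects partly cancel.
Ge > Al: period and group pull opposite ways; the across-period shift dominates (762 vs 578 kJ/mol).
Sb > Ge: period and group pull opposite ways; the across-period shift dominates (831 vs 762 kJ/mol).
Be > Sb: the two effects oppose for this pair; the down-group effect wins (900 vs 831 kJ/mol).
Approximate values (kJ/mol): Be 900, Al 578, Ge 762, Sb 831.
So from highest to lowest: Be > Sb > Ge > Al.

Be, Sb, Ge, Al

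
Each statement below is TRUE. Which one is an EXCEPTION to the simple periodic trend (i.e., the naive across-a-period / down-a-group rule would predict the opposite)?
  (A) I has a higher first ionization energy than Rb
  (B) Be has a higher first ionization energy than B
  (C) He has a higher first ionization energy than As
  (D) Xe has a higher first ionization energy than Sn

(B)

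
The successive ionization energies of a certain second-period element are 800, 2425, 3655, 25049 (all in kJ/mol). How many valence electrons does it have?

Look for the largest jump between consecutive ionization energies: IE4/IE3 ≈ 6.9, far larger than any earlier ratio.
That jump marks the point where a core electron is being removed. So the atom has 3 valence electrons.

3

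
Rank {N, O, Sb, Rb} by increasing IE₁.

Rb < Sb < O < N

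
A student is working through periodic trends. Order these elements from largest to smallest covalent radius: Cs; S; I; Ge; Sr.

Moving right in a period, electrons are added to the same shell under a stronger nuclear pull, so atoms get smaller; moving down, a new shell is opened and atoms get larger.
These span different periods and groups, so the two trends combine.
Ge > S: both effects reinforce here, so Ge is clearly the larger of the two.
I > Ge: the two effects oppose for this pair; the down-group effect wins (133 vs 121 pm).
Sr > I: Sr lies to the left of I in period 5, so the across-period effect alone puts Sr larger.
Cs > Sr: relative to Sr, both the across-period and down-group shifts push Cs's atomic radius up.
Tabulated atomic radius (pm): S 103, Ge 121, Sr 185, I 133, Cs 232.
So from largest to smallest: Cs > Sr > I > Ge > S.

Cs, Sr, I, Ge, S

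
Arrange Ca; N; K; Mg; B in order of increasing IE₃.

B < K < N < Ca < Mg

IE_3 is the cost of taking one more electron from the +2 cation: Ca²⁺ is the bare [Ar] core; N²⁺ still has 3 valence electrons; K²⁺ is already 1 electron into the core; Mg²⁺ is the bare [Ne] core; B²⁺ still has 1 valence electron.
Usually core removal costs more than valence removal, but here the competition is close: a tightly held n=2 valence electron can cost more to remove than an n=3 core electron, so the actual values have to decide it.
Valence configurations: N²⁺ [He]2s²2p¹, B²⁺ [He]2s¹.
Tabulated IE_3 (kJ/mol): Ca 4912, N 4578, K 4420, Mg 7733, B 3660.
Overall IE_3 order: B < K < N < Ca < Mg.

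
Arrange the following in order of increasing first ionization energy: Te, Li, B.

Li < B < Te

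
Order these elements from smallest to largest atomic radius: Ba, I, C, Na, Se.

C < Se < I < Na < Ba

Across a period the added protons contract the valence shell; down a group each new principal shell makes the atom larger.
Here both period and group differ, so the two effects have to be weighed against each other.
Se > C: period and group pull opposite ways; the down-group shift dominates (116 vs 75 pm).
I > Se: period and group pull opposite ways; the down-group shift dominates (133 vs 116 pm).
Na > I: the two effects oppose for this pair; the across-period effect wins (155 vs 133 pm).
Ba > Na: the two effects oppose for this pair; the down-group effect wins (196 vs 155 pm).
For reference (pm): C 75, Na 155, Se 116, I 133, Ba 196.
So from smallest to largest: C < Se < I < Na < Ba.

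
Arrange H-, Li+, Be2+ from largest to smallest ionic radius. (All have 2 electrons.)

All of these have 2 electrons, so size is governed by nuclear charge alone: the more protons, the stronger the pull on the same electron cloud, and the smaller the ion.
Nuclear charges: Be2+ (Z=4), Li+ (Z=3), H- (Z=1).
Largest to smallest: H- > Li+ > Be2+.

H-, Li+, Be2+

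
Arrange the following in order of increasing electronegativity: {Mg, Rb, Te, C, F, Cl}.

Rb < Mg < Te < C < Cl < F

C is in period 2, group 14; F is in period 2, group 17; Mg is in period 3, group 2; Cl is in period 3, group 17; Rb is in period 5, group 1; Te is in period 5, group 16.
EN rises left→right (higher Z_eff, smaller atoms) and falls top→bottom (larger, more shielded atoms).
Here both period and group differ, so the two effects have to be weighed against each other.
Mg > Rb: both effects reinforce here, so Mg is clearly the higher of the two.
Te > Mg: the two effects oppose for this pair; the across-period effect wins (2.10 vs 1.31).
C > Te: period and group pull opposite ways; the down-group shift dominates (2.55 vs 2.10).
Cl > C: the two effects oppose for this pair; the across-period effect wins (3.16 vs 2.55).
F > Cl: they share group 17; the group trend gives F the larger value.
For reference (Pauling): C 2.55, F 3.98, Mg 1.31, Cl 3.16, Rb 0.82, Te 2.10.
So from lowest to highest: Rb < Mg < Te < C < Cl < F.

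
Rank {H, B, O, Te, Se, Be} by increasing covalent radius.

H < O < B < Be < Se < Te

H is in period 1, group 1; Be is in period 2, group 2; B is in period 2, group 13; O is in period 2, group 16; Se is in period 4, group 16; Te is in period 5, group 16.
Radius decreases left→right (rising Z_eff, same n) and increases top→bottom (higher n).
These span different periods and groups, so the two trends combine.
O > H: period and group pull opposite ways; the down-group shift dominates (63 vs 32 pm).
B > O: B lies to the left of O in period 2, so the across-period effect alone puts B larger.
Be > B: both are in period 2; the period trend gives Be the larger value.
Se > Be: the two effects oppose for this pair; the down-group effect wins (116 vs 102 pm).
Te > Se: they share group 16; the group trend gives Te the larger value.
For reference (pm): H 32, Be 102, B 85, O 63, Se 116, Te 136.
So from smallest to largest: H < O < B < Be < Se < Te.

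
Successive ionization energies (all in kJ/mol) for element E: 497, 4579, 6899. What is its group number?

Group 1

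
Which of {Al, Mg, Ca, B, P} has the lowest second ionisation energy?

Ca

The second ionization energy removes an electron from the +1 ion. For each element: Al⁺ still has 2 valence electrons; Mg⁺ still has 1 valence electron; Ca⁺ still has 1 valence electron; B⁺ still has 2 valence electrons; P⁺ still has 4 valence electrons.
All are still removing valence electrons, so compare the +1 ions as you would atoms: IE_2 generally rises across a period (higher Z_eff) and falls down a group (larger shell), subject to the usual subshell exceptions.
Valence configurations: Al⁺ [Ne]3s², Mg⁺ [Ne]3s¹, Ca⁺ [Ar]4s¹, B⁺ [He]2s², P⁺ [Ne]3s²3p².
Tabulated IE_2 (kJ/mol): Al 1817, Mg 1451, Ca 1145, B 2427, P 1907.
Putting it together, IE_2: Ca < Mg < Al < P < B.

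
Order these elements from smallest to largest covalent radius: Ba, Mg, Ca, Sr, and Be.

Be < Mg < Ca < Sr < Ba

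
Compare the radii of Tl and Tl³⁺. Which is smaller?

Tl³⁺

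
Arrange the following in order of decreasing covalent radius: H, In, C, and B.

In, B, C, H

H is in period 1, group 1; B is in period 2, group 13; C is in period 2, group 14; In is in period 5, group 13.
Across a period the added protons contract the valence shell; down a group each new principal shell makes the atom larger.
Here both period and group differ, so the two effects have to be weighed against each other.
C > H: period and group pull opposite ways; the down-group shift dominates (75 vs 32 pm).
B > C: B lies to the left of C in period 2, so the across-period effect alone puts B larger.
In > B: they share group 13; the group trend gives In the larger value.
For reference (pm): H 32, B 85, C 75, In 142.
So from largest to smallest: In > B > C > H.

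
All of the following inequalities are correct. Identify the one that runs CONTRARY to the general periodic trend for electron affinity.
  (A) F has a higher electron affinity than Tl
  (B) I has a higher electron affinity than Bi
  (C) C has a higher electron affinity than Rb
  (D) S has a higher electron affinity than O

(D)

The general trend: electron affinity increases across a period and decreases down a group.
(A) F (period 2, group 17) vs Tl (period 6, group 13): the stated order agrees with the simple trend.
(B) I (period 5, group 17) vs Bi (period 6, group 15): the stated order agrees with the simple trend.
(C) C (period 2, group 14) vs Rb (period 5, group 1): the stated order agrees with the simple trend.
(D) S (period 3, group 16) vs O (period 2, group 16): the stated order contradicts the simple trend.
The exception is (D): the compact 2p subshell of O repels the added electron more than S's larger 3p does.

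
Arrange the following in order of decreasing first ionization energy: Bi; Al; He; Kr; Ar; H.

He > Ar > Kr > H > Bi > Al

H is in period 1, group 1; He is in period 1, group 18; Al is in period 3, group 13; Ar is in period 3, group 18; Kr is in period 4, group 18; Bi is in period 6, group 15.
First ionization energy rises across a period (greater Z_eff holds electrons more tightly) and falls down a group (valence electrons are farther from the nucleus).
These span different periods and groups, so the two trends combine.
Bi > Al: the two effects oppose for this pair; the across-period effect wins (703 vs 578 kJ/mol).
H > Bi: the two effects oppose for this pair; the down-group effect wins (1312 vs 703 kJ/mol).
Kr > H: period and group pull opposite ways; the across-period shift dominates (1351 vs 1312 kJ/mol).
Ar > Kr: they share group 18; the group trend gives Ar the larger value.
He > Ar: He sits above Ar in group 18, so the down-group effect alone puts He higher.
For reference (kJ/mol): H 1312, He 2372, Al 578, Ar 1521, Kr 1351, Bi 703.
So from highest to lowest: He > Ar > Kr > H > Bi > Al.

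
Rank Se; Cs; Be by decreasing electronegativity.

Se > Be > Cs

Be is in period 2, group 2; Se is in period 4, group 16; Cs is in period 6, group 1.
Electronegativity increases across a period and decreases down a group, tracking effective nuclear charge and atomic size.
These span different periods and groups, so the two trends combine.
Be > Cs: both effects reinforce here, so Be is clearly the higher of the two.
Se > Be: period and group pull opposite ways; the across-period shift dominates (2.55 vs 1.57).
Tabulated electronegativity (Pauling): Be 1.57, Se 2.55, Cs 0.79.
So from highest to lowest: Se > Be > Cs.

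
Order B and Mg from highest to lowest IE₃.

Consider each +2 ion: B²⁺ still has 1 valence electron; Mg²⁺ is the bare [Ne] core.
Core electrons are held far more tightly than valence electrons, so Mg tops the IE_3 order.
Approximate IE_3 values (kJ/mol): B 3660, Mg 7733.
So the third ionization energies run B < Mg.

Mg, B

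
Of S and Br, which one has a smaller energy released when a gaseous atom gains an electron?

S is in period 3, group 16; Br is in period 4, group 17.
Adding an electron releases more energy for atoms nearer the top right (short of the noble gases).
These sit on a diagonal, where the across-period and down-group effects partly cancel.
Br > S: the two effects oppose for this pair; the across-period effect wins (325 vs 200 kJ/mol).
Tabulated electron affinity (kJ/mol): S 200, Br 325.
So S has the smaller energy released when a gaseous atom gains an electron (S < Br).

S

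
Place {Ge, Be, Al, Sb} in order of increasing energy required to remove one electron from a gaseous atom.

Al < Ge < Sb < Be

Be is in period 2, group 2; Al is in period 3, group 13; Ge is in period 4, group 14; Sb is in period 5, group 15.
Across a period the outer electron is held more tightly (higher IE₁); down a group it sits in a higher shell, more shielded, and comes off more easily.
A diagonal step moves right (one effect) and down (the opposite effect) at once.
Ge > Al: the two effects oppose for this pair; the across-period effect wins (762 vs 578 kJ/mol).
Sb > Ge: period and group pull opposite ways; the across-period shift dominates (831 vs 762 kJ/mol).
Be > Sb: the two effects oppose for this pair; the down-group effect wins (900 vs 831 kJ/mol).
For reference (kJ/mol): Be 900, Al 578, Ge 762, Sb 831.
So from lowest to highest: Al < Ge < Sb < Be.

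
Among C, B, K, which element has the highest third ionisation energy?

C

The third ionization energy removes an electron from the +2 ion. For each element: C²⁺ still has 2 valence electrons; B²⁺ still has 1 valence electron; K²⁺ is already 1 electron into the core.
Usually core removal costs more than valence removal, but here the competition is close: a tightly held n=2 valence electron can cost more to remove than an n=3 core electron, so the actual values have to decide it.
Valence configurations: C²⁺ [He]2s², B²⁺ [He]2s¹.
Tabulated IE_3 (kJ/mol): C 4620, B 3660, K 4420.
Overall IE_3 order: B < K < C.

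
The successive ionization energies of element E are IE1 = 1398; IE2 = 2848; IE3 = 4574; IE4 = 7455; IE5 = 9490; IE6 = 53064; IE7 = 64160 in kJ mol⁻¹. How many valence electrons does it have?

Look for the largest jump between consecutive ionization energies: IE6/IE5 ≈ 5.6, far larger than any earlier ratio.
That jump marks the point where a core electron is being removed. So the atom has 5 valence electrons.

5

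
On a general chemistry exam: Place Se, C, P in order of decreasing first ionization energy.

C > P > Se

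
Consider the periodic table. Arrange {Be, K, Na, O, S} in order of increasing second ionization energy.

Be < S < K < O < Na

IE_2 is the cost of taking one more electron from the +1 cation: Be⁺ still has 1 valence electron; K⁺ is the bare [Ar] core; Na⁺ is the bare [Ne] core; O⁺ still has 5 valence electrons; S⁺ still has 5 valence electrons.
Usually core removal costs more than valence removal, but here the competition is close: a tightly held n=2 valence electron can cost more to remove than an n=3 core electron, so the actual values have to decide it.
Valence configurations: Be⁺ [He]2s¹, O⁺ [He]2s²2p³, S⁺ [Ne]3s²3p³.
The numbers (kJ/mol): Be 1757, K 3052, Na 4562, O 3388, S 2252.
Hence IE_2: Be < S < K < O < Na.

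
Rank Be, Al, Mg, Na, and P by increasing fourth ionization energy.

P, Na, Mg, Al, Be

Consider each +3 ion: Be³⁺ is already 1 electron into the core; Al³⁺ is the bare [Ne] core; Mg³⁺ is already 1 electron into the core; Na³⁺ is already 2 electrons into the core; P³⁺ still has 2 valence electrons.
Core electrons are held far more tightly than valence electrons, so Na, Mg, Al and Be top the IE_4 order.
Tabulated IE_4 (kJ/mol): Be 21007, Al 11577, Mg 10543, Na 9543, P 4964.
Overall IE_4 order: P < Na < Mg < Al < Be.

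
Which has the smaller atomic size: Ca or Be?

Be

Be is in period 2, group 2; Ca is in period 4, group 2.
Across a period the added protons contract the valence shell; down a group each new principal shell makes the atom larger.
All are in group 2, so atomic radius increases down the group.
So Be has the smaller atomic size (Be < Ca).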